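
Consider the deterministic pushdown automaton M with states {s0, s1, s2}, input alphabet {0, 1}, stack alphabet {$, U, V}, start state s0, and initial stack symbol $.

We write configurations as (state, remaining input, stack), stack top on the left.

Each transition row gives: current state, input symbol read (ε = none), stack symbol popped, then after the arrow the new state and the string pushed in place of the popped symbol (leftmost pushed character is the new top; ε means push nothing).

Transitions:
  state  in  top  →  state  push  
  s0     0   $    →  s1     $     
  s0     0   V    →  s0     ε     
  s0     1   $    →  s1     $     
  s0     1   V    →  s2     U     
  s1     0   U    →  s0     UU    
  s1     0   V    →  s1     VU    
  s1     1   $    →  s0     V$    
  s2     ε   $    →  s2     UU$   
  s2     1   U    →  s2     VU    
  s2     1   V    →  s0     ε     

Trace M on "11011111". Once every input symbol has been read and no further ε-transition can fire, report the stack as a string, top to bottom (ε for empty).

(s0, 11011111, $)
  read 1, top $: go to s1, push $ → (s1, 1011111, $)
  read 1, top $: go to s0, push V$ → (s0, 011111, V$)
  read 0, top V: go to s0, push ε → (s0, 11111, $)
  read 1, top $: go to s1, push $ → (s1, 1111, $)
  read 1, top $: go to s0, push V$ → (s0, 111, V$)
  read 1, top V: go to s2, push U → (s2, 11, U$)
  read 1, top U: go to s2, push VU → (s2, 1, VU$)
  read 1, top V: go to s0, push ε → (s0, ε, U$)
All input consumed in state s0 with stack U$.

U$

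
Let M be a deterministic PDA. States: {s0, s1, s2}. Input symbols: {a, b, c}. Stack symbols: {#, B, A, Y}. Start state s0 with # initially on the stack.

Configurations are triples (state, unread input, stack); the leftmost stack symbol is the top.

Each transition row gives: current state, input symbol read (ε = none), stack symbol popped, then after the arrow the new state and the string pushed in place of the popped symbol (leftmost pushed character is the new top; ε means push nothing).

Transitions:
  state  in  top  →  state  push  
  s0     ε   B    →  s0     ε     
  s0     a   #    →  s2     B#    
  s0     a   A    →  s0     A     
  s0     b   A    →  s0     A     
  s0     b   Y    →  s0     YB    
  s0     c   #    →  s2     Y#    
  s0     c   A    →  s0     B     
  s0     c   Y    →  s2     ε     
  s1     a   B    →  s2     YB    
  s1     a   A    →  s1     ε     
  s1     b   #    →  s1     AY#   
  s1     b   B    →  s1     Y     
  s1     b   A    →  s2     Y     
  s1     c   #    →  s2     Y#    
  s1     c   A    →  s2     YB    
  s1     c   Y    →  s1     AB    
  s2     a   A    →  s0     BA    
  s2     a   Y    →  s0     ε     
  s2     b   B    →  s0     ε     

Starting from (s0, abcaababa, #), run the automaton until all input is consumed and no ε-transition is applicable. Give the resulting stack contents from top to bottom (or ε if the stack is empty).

B#

(s0, abcaababa, #)
  read a, top #: go to s2, push B# → (s2, bcaababa, B#)
  read b, top B: go to s0, push ε → (s0, caababa, #)
  read c, top #: go to s2, push Y# → (s2, aababa, Y#)
  read a, top Y: go to s0, push ε → (s0, ababa, #)
  read a, top #: go to s2, push B# → (s2, baba, B#)
  read b, top B: go to s0, push ε → (s0, aba, #)
  read a, top #: go to s2, push B# → (s2, ba, B#)
  read b, top B: go to s0, push ε → (s0, a, #)
  read a, top #: go to s2, push B# → (s2, ε, B#)
All input consumed in state s2 with stack B#.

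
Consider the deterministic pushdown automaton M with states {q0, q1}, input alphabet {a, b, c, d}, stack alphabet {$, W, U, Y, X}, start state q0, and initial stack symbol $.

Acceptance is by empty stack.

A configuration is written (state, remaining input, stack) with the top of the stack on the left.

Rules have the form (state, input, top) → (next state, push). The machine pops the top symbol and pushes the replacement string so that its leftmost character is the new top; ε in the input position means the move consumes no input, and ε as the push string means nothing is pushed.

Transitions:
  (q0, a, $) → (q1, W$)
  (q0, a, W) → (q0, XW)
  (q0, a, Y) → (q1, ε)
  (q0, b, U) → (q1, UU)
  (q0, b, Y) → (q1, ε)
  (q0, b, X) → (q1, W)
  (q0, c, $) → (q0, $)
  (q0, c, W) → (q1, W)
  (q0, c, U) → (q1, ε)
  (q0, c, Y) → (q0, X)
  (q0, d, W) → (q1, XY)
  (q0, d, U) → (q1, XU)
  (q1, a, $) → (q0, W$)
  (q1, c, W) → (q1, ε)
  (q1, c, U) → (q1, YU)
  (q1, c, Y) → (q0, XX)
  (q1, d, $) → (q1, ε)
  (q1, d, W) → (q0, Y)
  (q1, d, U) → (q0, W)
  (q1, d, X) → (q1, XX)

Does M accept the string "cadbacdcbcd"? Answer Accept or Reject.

(q0, cadbacdcbcd, $)
  read c, top $: go to q0, push $ → (q0, adbacdcbcd, $)
  read a, top $: go to q1, push W$ → (q1, dbacdcbcd, W$)
  read d, top W: go to q0, push Y → (q0, bacdcbcd, Y$)
  read b, top Y: go to q1, push ε → (q1, acdcbcd, $)
  read a, top $: go to q0, push W$ → (q0, cdcbcd, W$)
  read c, top W: go to q1, push W → (q1, dcbcd, W$)
  read d, top W: go to q0, push Y → (q0, cbcd, Y$)
  read c, top Y: go to q0, push X → (q0, bcd, X$)
  read b, top X: go to q1, push W → (q1, cd, W$)
  read c, top W: go to q1, push ε → (q1, d, $)
  read d, top $: go to q1, push ε → (q1, ε, ε)
All input consumed and the stack is empty.

Accept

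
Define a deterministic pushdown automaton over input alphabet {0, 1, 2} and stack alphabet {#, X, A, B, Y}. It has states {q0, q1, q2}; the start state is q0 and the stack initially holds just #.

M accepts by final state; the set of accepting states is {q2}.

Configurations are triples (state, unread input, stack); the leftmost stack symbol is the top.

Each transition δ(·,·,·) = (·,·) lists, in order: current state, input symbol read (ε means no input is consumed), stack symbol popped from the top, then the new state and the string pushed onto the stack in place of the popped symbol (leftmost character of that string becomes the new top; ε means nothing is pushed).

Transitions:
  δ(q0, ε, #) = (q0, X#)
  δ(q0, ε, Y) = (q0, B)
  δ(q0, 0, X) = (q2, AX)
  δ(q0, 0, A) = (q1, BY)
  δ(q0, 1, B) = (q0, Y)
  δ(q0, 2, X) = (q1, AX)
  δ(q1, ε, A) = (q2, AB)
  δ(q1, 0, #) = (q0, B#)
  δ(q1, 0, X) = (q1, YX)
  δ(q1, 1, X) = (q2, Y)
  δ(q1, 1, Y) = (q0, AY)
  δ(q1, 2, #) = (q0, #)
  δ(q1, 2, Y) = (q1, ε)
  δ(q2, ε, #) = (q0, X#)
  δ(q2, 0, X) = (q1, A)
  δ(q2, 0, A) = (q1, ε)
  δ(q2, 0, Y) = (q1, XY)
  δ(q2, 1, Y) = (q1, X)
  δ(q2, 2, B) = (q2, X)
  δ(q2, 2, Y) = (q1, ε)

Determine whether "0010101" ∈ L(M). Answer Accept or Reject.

(q0, 0010101, #)
  ε-move, top #: go to q0, push X# → (q0, 0010101, X#)
  read 0, top X: go to q2, push AX → (q2, 010101, AX#)
  read 0, top A: go to q1, push ε → (q1, 10101, X#)
  read 1, top X: go to q2, push Y → (q2, 0101, Y#)
  read 0, top Y: go to q1, push XY → (q1, 101, XY#)
  read 1, top X: go to q2, push Y → (q2, 01, YY#)
  read 0, top Y: go to q1, push XY → (q1, 1, XYY#)
  read 1, top X: go to q2, push Y → (q2, ε, YYY#)
All input consumed; state q2 ∈ F.

Accept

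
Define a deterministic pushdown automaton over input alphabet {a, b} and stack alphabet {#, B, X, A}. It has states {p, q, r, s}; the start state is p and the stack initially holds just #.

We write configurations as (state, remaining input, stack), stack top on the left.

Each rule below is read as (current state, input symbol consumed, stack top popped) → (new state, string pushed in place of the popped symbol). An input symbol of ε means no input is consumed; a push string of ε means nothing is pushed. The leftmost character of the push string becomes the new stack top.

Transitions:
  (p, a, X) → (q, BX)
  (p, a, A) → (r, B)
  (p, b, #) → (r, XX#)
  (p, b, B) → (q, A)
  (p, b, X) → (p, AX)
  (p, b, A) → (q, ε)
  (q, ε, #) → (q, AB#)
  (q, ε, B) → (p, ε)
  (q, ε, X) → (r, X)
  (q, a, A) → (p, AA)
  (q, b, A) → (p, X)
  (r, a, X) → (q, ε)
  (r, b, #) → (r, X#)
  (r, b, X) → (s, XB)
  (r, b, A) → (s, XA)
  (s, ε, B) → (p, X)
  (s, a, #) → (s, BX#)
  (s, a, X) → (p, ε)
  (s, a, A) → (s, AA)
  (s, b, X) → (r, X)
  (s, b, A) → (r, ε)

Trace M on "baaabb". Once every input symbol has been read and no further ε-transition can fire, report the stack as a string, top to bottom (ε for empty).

(p, baaabb, #)
  read b, top #: go to r, push XX# → (r, aaabb, XX#)
  read a, top X: go to q, push ε → (q, aabb, X#)
  ε-move, top X: go to r, push X → (r, aabb, X#)
  read a, top X: go to q, push ε → (q, abb, #)
  ε-move, top #: go to q, push AB# → (q, abb, AB#)
  read a, top A: go to p, push AA → (p, bb, AAB#)
  read b, top A: go to q, push ε → (q, b, AB#)
  read b, top A: go to p, push X → (p, ε, XB#)
All input consumed in state p with stack XB#.

XB#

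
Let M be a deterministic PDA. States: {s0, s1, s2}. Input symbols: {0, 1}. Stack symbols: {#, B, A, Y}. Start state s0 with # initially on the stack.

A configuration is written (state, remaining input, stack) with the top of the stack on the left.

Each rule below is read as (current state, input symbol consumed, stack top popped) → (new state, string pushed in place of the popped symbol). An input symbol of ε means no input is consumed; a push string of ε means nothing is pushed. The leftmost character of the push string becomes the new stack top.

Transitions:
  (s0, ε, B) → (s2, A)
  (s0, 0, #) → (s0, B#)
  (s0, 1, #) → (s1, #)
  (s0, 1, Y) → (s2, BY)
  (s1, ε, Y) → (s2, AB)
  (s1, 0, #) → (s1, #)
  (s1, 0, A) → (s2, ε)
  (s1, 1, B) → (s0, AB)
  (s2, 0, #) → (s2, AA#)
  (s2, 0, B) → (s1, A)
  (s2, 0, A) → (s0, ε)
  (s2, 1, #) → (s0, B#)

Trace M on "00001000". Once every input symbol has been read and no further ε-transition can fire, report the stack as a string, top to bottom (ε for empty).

(s0, 00001000, #)
  read 0, top #: go to s0, push B# → (s0, 0001000, B#)
  ε-move, top B: go to s2, push A → (s2, 0001000, A#)
  read 0, top A: go to s0, push ε → (s0, 001000, #)
  read 0, top #: go to s0, push B# → (s0, 01000, B#)
  ε-move, top B: go to s2, push A → (s2, 01000, A#)
  read 0, top A: go to s0, push ε → (s0, 1000, #)
  read 1, top #: go to s1, push # → (s1, 000, #)
  read 0, top #: go to s1, push # → (s1, 00, #)
  read 0, top #: go to s1, push # → (s1, 0, #)
  read 0, top #: go to s1, push # → (s1, ε, #)
All input consumed in state s1 with stack #.

#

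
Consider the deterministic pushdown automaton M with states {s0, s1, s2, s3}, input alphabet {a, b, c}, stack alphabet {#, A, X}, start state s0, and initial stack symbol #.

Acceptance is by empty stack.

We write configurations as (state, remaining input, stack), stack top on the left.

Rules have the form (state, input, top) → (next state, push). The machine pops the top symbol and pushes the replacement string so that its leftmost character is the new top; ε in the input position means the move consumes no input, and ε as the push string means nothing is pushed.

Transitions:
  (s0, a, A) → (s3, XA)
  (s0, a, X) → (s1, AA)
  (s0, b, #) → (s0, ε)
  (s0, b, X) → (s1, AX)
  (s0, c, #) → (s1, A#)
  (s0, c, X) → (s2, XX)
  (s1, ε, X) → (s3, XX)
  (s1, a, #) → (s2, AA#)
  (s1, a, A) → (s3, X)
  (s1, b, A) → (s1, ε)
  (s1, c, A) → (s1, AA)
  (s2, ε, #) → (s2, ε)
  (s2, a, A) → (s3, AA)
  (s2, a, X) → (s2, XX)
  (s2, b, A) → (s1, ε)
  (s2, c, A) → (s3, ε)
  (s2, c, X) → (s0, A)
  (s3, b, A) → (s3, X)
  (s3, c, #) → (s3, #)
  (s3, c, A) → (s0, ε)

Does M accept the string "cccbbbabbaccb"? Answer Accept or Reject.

Accept

(s0, cccbbbabbaccb, #)
  read c, top #: go to s1, push A# → (s1, ccbbbabbaccb, A#)
  read c, top A: go to s1, push AA → (s1, cbbbabbaccb, AA#)
  read c, top A: go to s1, push AA → (s1, bbbabbaccb, AAA#)
  read b, top A: go to s1, push ε → (s1, bbabbaccb, AA#)
  read b, top A: go to s1, push ε → (s1, babbaccb, A#)
  read b, top A: go to s1, push ε → (s1, abbaccb, #)
  read a, top #: go to s2, push AA# → (s2, bbaccb, AA#)
  read b, top A: go to s1, push ε → (s1, baccb, A#)
  read b, top A: go to s1, push ε → (s1, accb, #)
  read a, top #: go to s2, push AA# → (s2, ccb, AA#)
  read c, top A: go to s3, push ε → (s3, cb, A#)
  read c, top A: go to s0, push ε → (s0, b, #)
  read b, top #: go to s0, push ε → (s0, ε, ε)
All input consumed and the stack is empty.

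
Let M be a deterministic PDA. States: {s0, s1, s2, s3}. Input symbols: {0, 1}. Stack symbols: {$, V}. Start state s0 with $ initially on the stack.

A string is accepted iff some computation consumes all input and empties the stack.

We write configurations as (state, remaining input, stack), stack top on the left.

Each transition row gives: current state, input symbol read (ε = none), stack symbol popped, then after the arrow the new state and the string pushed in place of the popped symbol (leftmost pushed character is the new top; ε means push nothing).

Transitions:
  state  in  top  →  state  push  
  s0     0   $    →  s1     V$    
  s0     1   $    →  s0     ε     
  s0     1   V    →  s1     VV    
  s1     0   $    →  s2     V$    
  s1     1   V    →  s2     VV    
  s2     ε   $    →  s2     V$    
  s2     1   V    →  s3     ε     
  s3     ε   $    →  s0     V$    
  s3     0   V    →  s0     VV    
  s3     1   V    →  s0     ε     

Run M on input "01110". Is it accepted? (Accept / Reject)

(s0, 01110, $)
  read 0, top $: go to s1, push V$ → (s1, 1110, V$)
  read 1, top V: go to s2, push VV → (s2, 110, VV$)
  read 1, top V: go to s3, push ε → (s3, 10, V$)
  read 1, top V: go to s0, push ε → (s0, 0, $)
  read 0, top $: go to s1, push V$ → (s1, ε, V$)
All input consumed; stack is V$, not empty, and no further ε-move applies.

Reject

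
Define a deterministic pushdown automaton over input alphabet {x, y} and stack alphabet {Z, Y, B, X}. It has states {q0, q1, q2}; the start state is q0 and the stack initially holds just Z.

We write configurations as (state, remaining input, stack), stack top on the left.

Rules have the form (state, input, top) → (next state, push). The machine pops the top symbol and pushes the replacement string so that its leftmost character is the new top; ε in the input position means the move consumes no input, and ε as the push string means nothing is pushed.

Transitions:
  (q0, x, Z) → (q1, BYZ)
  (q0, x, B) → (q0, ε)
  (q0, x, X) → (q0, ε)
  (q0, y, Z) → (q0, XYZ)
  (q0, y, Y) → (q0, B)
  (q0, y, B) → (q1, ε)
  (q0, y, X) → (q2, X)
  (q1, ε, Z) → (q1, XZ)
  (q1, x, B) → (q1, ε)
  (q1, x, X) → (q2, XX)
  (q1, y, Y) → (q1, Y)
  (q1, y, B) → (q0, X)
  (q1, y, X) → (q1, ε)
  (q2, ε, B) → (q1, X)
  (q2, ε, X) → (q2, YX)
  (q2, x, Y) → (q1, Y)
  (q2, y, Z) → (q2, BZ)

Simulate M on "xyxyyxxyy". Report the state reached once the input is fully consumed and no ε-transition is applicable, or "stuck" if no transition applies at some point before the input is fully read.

(q0, xyxyyxxyy, Z)
  read x, top Z: go to q1, push BYZ → (q1, yxyyxxyy, BYZ)
  read y, top B: go to q0, push X → (q0, xyyxxyy, XYZ)
  read x, top X: go to q0, push ε → (q0, yyxxyy, YZ)
  read y, top Y: go to q0, push B → (q0, yxxyy, BZ)
  read y, top B: go to q1, push ε → (q1, xxyy, Z)
  ε-move, top Z: go to q1, push XZ → (q1, xxyy, XZ)
  read x, top X: go to q2, push XX → (q2, xyy, XXZ)
  ε-move, top X: go to q2, push YX → (q2, xyy, YXXZ)
  read x, top Y: go to q1, push Y → (q1, yy, YXXZ)
  read y, top Y: go to q1, push Y → (q1, y, YXXZ)
  read y, top Y: go to q1, push Y → (q1, ε, YXXZ)
All input consumed; M is in state q1.

q1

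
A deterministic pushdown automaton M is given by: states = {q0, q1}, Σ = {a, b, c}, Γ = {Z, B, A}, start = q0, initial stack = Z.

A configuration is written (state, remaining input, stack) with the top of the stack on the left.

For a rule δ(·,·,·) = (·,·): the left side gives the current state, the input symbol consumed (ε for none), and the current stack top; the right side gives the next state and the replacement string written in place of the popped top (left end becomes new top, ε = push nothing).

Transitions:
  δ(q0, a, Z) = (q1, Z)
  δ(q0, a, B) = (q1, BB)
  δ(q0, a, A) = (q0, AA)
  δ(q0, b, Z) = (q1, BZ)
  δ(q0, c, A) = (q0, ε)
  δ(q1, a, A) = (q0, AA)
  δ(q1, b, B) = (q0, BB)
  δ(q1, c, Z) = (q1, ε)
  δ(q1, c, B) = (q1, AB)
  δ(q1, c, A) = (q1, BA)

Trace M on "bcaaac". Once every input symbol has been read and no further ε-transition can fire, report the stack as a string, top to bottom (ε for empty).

(q0, bcaaac, Z) ⊢ (q1, caaac, BZ) ⊢ (q1, aaac, ABZ) ⊢ (q0, aac, AABZ) ⊢ (q0, ac, AAABZ) ⊢ (q0, c, AAAABZ) ⊢ (q0, ε, AAABZ)
All input consumed in state q0 with stack AAABZ.

AAABZ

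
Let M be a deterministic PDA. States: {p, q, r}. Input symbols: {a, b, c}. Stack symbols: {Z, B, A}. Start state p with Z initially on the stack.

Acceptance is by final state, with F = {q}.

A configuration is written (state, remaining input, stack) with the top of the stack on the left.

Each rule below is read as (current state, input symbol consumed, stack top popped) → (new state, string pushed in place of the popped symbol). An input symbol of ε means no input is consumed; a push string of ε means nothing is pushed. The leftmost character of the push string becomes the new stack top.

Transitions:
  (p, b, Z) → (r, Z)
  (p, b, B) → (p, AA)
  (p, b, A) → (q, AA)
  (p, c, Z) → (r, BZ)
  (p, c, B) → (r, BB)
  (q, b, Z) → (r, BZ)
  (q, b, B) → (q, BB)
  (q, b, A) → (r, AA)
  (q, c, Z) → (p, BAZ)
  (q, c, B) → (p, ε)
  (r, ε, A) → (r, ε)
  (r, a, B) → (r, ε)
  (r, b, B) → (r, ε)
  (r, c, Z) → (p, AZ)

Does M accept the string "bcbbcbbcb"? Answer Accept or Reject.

(p, bcbbcbbcb, Z)
  read b, top Z: go to r, push Z → (r, cbbcbbcb, Z)
  read c, top Z: go to p, push AZ → (p, bbcbbcb, AZ)
  read b, top A: go to q, push AA → (q, bcbbcb, AAZ)
  read b, top A: go to r, push AA → (r, cbbcb, AAAZ)
  ε-move, top A: go to r, push ε → (r, cbbcb, AAZ)
  ε-move, top A: go to r, push ε → (r, cbbcb, AZ)
  ε-move, top A: go to r, push ε → (r, cbbcb, Z)
  read c, top Z: go to p, push AZ → (p, bbcb, AZ)
  read b, top A: go to q, push AA → (q, bcb, AAZ)
  read b, top A: go to r, push AA → (r, cb, AAAZ)
  ε-move, top A: go to r, push ε → (r, cb, AAZ)
  ε-move, top A: go to r, push ε → (r, cb, AZ)
  ε-move, top A: go to r, push ε → (r, cb, Z)
  read c, top Z: go to p, push AZ → (p, b, AZ)
  read b, top A: go to q, push AA → (q, ε, AAZ)
All input consumed; state q ∈ F.

Accept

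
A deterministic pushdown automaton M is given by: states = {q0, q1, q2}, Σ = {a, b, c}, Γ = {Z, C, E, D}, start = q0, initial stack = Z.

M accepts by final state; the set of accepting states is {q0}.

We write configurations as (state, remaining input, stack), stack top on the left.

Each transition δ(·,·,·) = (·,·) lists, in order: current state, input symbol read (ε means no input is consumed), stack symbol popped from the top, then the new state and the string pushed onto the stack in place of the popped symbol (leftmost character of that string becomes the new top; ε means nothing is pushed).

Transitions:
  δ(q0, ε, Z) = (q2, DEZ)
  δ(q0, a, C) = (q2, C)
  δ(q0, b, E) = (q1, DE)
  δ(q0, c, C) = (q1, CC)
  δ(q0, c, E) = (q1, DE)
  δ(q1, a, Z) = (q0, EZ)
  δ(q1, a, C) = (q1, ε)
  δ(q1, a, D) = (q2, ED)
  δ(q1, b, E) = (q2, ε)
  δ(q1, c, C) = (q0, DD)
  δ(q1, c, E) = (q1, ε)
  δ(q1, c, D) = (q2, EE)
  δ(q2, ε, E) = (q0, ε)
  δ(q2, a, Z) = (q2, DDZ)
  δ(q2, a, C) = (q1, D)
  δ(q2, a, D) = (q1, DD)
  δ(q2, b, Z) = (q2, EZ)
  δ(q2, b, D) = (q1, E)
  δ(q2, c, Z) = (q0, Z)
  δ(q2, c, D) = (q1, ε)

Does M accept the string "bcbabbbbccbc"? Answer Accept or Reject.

(q0, bcbabbbbccbc, Z)
  ε-move, top Z: go to q2, push DEZ → (q2, bcbabbbbccbc, DEZ)
  read b, top D: go to q1, push E → (q1, cbabbbbccbc, EEZ)
  read c, top E: go to q1, push ε → (q1, babbbbccbc, EZ)
  read b, top E: go to q2, push ε → (q2, abbbbccbc, Z)
  read a, top Z: go to q2, push DDZ → (q2, bbbbccbc, DDZ)
  read b, top D: go to q1, push E → (q1, bbbccbc, EDZ)
  read b, top E: go to q2, push ε → (q2, bbccbc, DZ)
  read b, top D: go to q1, push E → (q1, bccbc, EZ)
  read b, top E: go to q2, push ε → (q2, ccbc, Z)
  read c, top Z: go to q0, push Z → (q0, cbc, Z)
  ε-move, top Z: go to q2, push DEZ → (q2, cbc, DEZ)
  read c, top D: go to q1, push ε → (q1, bc, EZ)
  read b, top E: go to q2, push ε → (q2, c, Z)
  read c, top Z: go to q0, push Z → (q0, ε, Z)
All input consumed; state q0 ∈ F.

Accept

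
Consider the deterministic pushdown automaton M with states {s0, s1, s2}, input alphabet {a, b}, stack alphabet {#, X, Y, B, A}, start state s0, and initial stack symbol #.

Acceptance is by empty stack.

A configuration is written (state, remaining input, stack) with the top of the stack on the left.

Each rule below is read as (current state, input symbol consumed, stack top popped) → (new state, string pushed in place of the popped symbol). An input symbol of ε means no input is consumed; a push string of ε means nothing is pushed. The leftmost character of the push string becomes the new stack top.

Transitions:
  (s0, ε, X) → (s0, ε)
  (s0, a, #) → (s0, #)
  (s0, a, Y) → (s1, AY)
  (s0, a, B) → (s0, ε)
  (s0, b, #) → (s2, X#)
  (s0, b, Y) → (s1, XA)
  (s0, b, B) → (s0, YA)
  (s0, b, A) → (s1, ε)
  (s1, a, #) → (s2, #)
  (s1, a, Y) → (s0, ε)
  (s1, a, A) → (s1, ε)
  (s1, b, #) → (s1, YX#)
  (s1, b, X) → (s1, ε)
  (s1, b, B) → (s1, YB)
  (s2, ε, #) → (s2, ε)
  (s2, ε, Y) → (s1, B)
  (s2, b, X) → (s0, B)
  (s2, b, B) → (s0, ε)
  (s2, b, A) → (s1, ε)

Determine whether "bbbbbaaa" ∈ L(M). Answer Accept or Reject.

(s0, bbbbbaaa, #) ⊢ (s2, bbbbaaa, X#) ⊢ (s0, bbbaaa, B#) ⊢ (s0, bbaaa, YA#) ⊢ (s1, baaa, XAA#) ⊢ (s1, aaa, AA#) ⊢ (s1, aa, A#) ⊢ (s1, a, #) ⊢ (s2, ε, #) ⊢ (s2, ε, ε)
All input consumed and the stack is empty.

Accept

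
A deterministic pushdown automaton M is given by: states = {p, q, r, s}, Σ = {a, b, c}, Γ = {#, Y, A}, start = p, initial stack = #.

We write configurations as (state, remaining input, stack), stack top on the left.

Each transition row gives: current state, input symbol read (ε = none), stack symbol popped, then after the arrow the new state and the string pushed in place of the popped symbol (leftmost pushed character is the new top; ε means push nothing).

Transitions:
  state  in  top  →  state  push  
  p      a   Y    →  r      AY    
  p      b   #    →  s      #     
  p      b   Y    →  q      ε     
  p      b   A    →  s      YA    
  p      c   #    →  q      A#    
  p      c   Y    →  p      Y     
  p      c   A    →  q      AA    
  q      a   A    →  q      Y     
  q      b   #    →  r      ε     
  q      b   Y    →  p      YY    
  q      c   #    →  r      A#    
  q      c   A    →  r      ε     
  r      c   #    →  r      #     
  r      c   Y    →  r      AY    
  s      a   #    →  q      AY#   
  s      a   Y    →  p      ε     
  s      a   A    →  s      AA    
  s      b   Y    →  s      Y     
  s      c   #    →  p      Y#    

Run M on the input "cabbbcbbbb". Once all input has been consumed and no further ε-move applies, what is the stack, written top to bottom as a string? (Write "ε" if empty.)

YY#

(p, cabbbcbbbb, #) ⊢ (q, abbbcbbbb, A#) ⊢ (q, bbbcbbbb, Y#) ⊢ (p, bbcbbbb, YY#) ⊢ (q, bcbbbb, Y#) ⊢ (p, cbbbb, YY#) ⊢ (p, bbbb, YY#) ⊢ (q, bbb, Y#) ⊢ (p, bb, YY#) ⊢ (q, b, Y#) ⊢ (p, ε, YY#)
All input consumed in state p with stack YY#.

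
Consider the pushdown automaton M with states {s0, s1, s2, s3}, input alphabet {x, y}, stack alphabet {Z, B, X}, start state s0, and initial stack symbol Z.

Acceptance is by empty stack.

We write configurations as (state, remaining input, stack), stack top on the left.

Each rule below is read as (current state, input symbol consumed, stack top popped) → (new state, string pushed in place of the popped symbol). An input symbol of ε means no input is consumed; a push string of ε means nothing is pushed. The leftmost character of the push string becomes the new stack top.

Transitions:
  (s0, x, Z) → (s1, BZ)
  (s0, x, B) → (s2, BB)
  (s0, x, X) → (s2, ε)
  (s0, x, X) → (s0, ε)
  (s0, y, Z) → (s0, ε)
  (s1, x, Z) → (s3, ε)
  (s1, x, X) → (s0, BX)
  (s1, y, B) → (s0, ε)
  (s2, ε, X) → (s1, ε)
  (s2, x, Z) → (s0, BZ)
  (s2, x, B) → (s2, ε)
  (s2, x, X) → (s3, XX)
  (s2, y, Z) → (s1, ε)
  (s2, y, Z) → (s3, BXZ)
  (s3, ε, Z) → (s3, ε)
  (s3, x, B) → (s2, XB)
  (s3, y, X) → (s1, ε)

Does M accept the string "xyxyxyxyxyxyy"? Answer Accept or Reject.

Accept

One accepting computation: (s0, xyxyxyxyxyxyy, Z) ⊢ (s1, yxyxyxyxyxyy, BZ) ⊢ (s0, xyxyxyxyxyy, Z) ⊢ (s1, yxyxyxyxyy, BZ) ⊢ (s0, xyxyxyxyy, Z) ⊢ (s1, yxyxyxyy, BZ) ⊢ (s0, xyxyxyy, Z) ⊢ (s1, yxyxyy, BZ) ⊢ (s0, xyxyy, Z) ⊢ (s1, yxyy, BZ) ⊢ (s0, xyy, Z) ⊢ (s1, yy, BZ) ⊢ (s0, y, Z) ⊢ (s0, ε, ε)
All input consumed and the stack is empty.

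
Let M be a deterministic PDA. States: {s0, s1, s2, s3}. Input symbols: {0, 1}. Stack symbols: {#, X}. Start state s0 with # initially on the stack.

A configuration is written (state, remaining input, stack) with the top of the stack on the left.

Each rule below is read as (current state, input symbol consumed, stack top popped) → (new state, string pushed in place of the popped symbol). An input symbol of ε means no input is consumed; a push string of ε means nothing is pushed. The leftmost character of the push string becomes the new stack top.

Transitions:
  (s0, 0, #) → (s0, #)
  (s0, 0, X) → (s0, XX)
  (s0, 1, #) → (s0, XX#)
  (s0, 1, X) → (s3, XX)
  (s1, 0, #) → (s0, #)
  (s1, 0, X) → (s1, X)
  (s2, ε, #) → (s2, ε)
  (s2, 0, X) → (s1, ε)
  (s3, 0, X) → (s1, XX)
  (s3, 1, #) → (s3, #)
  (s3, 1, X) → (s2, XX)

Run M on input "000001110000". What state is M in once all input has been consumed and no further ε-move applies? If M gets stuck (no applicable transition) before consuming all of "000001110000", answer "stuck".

s1

(s0, 000001110000, #)
  read 0, top #: go to s0, push # → (s0, 00001110000, #)
  read 0, top #: go to s0, push # → (s0, 0001110000, #)
  read 0, top #: go to s0, push # → (s0, 001110000, #)
  read 0, top #: go to s0, push # → (s0, 01110000, #)
  read 0, top #: go to s0, push # → (s0, 1110000, #)
  read 1, top #: go to s0, push XX# → (s0, 110000, XX#)
  read 1, top X: go to s3, push XX → (s3, 10000, XXX#)
  read 1, top X: go to s2, push XX → (s2, 0000, XXXX#)
  read 0, top X: go to s1, push ε → (s1, 000, XXX#)
  read 0, top X: go to s1, push X → (s1, 00, XXX#)
  read 0, top X: go to s1, push X → (s1, 0, XXX#)
  read 0, top X: go to s1, push X → (s1, ε, XXX#)
All input consumed; M is in state s1.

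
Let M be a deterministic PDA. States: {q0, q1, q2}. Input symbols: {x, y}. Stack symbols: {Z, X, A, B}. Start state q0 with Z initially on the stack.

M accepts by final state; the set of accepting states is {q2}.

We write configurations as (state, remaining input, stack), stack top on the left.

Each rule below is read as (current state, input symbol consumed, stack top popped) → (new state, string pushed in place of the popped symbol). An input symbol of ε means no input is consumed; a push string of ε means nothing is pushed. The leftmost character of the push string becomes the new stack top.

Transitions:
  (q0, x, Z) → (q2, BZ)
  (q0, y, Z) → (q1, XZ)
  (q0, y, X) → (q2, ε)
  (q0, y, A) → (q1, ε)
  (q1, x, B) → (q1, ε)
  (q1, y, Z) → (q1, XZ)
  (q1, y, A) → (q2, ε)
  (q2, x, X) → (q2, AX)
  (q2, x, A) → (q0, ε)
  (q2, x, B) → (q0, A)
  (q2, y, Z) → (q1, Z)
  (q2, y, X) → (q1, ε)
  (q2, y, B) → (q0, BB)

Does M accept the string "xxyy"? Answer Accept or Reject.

(q0, xxyy, Z)
  read x, top Z: go to q2, push BZ → (q2, xyy, BZ)
  read x, top B: go to q0, push A → (q0, yy, AZ)
  read y, top A: go to q1, push ε → (q1, y, Z)
  read y, top Z: go to q1, push XZ → (q1, ε, XZ)
All input consumed; state q1 ∉ F and no further ε-move applies.

Reject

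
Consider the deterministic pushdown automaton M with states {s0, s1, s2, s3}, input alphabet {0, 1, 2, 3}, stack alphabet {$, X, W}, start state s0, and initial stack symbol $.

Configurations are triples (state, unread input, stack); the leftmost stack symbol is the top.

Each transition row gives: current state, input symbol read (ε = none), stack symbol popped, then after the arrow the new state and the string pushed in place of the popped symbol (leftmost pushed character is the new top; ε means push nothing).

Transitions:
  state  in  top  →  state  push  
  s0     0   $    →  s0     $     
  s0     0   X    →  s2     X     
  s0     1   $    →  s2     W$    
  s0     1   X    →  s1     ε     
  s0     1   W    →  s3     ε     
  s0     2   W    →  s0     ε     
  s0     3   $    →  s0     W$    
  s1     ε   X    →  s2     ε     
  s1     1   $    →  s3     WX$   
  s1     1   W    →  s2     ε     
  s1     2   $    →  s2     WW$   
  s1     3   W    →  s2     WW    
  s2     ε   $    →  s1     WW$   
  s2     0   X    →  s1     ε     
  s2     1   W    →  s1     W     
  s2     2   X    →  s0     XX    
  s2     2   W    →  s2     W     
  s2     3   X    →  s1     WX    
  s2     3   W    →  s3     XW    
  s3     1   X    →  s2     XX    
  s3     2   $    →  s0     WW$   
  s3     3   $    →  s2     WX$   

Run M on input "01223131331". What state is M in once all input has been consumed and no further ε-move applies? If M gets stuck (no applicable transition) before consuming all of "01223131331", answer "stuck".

(s0, 01223131331, $) ⊢ (s0, 1223131331, $) ⊢ (s2, 223131331, W$) ⊢ (s2, 23131331, W$) ⊢ (s2, 3131331, W$) ⊢ (s3, 131331, XW$) ⊢ (s2, 31331, XXW$) ⊢ (s1, 1331, WXXW$) ⊢ (s2, 331, XXW$) ⊢ (s1, 31, WXXW$) ⊢ (s2, 1, WWXXW$) ⊢ (s1, ε, WWXXW$)
All input consumed; M is in state s1.

s1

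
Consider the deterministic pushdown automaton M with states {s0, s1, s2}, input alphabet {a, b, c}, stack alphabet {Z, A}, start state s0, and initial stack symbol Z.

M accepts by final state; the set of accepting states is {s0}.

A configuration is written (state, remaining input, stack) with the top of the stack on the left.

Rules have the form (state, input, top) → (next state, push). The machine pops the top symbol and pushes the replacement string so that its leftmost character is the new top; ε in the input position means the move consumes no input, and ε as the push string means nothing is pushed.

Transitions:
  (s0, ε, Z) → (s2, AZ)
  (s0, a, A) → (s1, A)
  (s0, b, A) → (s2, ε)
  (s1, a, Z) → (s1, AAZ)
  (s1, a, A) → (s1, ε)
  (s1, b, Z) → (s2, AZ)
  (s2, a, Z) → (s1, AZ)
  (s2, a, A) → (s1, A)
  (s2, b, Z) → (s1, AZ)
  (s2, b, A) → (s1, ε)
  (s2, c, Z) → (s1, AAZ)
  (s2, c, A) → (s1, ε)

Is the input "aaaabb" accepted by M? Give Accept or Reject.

Reject

(s0, aaaabb, Z)
  ε-move, top Z: go to s2, push AZ → (s2, aaaabb, AZ)
  read a, top A: go to s1, push A → (s1, aaabb, AZ)
  read a, top A: go to s1, push ε → (s1, aabb, Z)
  read a, top Z: go to s1, push AAZ → (s1, abb, AAZ)
  read a, top A: go to s1, push ε → (s1, bb, AZ)
No transition applies at (s1, bb, AZ); input not fully consumed.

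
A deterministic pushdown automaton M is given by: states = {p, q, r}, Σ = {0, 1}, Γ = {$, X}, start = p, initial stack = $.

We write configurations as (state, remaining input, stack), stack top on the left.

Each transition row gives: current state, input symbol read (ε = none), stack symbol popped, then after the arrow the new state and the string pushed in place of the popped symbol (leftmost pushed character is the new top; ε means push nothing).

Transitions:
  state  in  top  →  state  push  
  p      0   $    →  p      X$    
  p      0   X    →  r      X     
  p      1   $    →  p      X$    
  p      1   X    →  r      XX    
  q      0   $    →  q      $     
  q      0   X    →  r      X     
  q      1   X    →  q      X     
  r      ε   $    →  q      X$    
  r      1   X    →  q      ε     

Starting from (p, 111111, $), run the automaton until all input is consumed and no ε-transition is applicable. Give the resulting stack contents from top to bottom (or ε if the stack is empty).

(p, 111111, $) ⊢ (p, 11111, X$) ⊢ (r, 1111, XX$) ⊢ (q, 111, X$) ⊢ (q, 11, X$) ⊢ (q, 1, X$) ⊢ (q, ε, X$)
All input consumed in state q with stack X$.

X$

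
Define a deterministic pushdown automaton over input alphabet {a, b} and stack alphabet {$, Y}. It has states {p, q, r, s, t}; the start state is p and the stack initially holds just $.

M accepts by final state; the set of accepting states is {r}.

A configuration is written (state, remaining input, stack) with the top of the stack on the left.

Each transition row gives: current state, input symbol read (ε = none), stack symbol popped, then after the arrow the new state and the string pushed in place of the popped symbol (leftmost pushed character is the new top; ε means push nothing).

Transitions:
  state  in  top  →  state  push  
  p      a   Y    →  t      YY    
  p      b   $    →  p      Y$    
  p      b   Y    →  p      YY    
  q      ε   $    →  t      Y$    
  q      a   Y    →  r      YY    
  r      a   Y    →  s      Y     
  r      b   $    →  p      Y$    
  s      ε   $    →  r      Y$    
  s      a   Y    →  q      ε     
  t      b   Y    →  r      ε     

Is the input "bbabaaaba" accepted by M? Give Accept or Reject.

Reject

(p, bbabaaaba, $)
  read b, top $: go to p, push Y$ → (p, babaaaba, Y$)
  read b, top Y: go to p, push YY → (p, abaaaba, YY$)
  read a, top Y: go to t, push YY → (t, baaaba, YYY$)
  read b, top Y: go to r, push ε → (r, aaaba, YY$)
  read a, top Y: go to s, push Y → (s, aaba, YY$)
  read a, top Y: go to q, push ε → (q, aba, Y$)
  read a, top Y: go to r, push YY → (r, ba, YY$)
No transition applies at (r, ba, YY$); input not fully consumed.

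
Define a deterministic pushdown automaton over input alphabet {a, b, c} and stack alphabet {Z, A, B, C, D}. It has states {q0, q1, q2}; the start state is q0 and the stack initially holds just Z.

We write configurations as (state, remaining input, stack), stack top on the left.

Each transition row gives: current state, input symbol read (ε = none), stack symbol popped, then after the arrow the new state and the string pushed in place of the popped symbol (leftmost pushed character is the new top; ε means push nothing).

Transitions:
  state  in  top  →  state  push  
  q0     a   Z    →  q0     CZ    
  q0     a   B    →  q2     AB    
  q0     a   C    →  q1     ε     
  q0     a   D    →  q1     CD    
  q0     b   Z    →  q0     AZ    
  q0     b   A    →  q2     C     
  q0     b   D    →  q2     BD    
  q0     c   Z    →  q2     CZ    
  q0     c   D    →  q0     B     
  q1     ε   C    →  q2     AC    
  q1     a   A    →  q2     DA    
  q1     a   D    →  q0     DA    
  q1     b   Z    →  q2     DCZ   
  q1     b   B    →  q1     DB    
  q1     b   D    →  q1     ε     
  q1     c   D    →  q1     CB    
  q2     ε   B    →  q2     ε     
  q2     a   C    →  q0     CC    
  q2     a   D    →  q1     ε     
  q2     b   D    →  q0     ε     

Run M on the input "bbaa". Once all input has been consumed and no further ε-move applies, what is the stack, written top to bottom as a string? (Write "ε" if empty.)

ACZ

(q0, bbaa, Z)
  read b, top Z: go to q0, push AZ → (q0, baa, AZ)
  read b, top A: go to q2, push C → (q2, aa, CZ)
  read a, top C: go to q0, push CC → (q0, a, CCZ)
  read a, top C: go to q1, push ε → (q1, ε, CZ)
  ε-move, top C: go to q2, push AC → (q2, ε, ACZ)
All input consumed in state q2 with stack ACZ.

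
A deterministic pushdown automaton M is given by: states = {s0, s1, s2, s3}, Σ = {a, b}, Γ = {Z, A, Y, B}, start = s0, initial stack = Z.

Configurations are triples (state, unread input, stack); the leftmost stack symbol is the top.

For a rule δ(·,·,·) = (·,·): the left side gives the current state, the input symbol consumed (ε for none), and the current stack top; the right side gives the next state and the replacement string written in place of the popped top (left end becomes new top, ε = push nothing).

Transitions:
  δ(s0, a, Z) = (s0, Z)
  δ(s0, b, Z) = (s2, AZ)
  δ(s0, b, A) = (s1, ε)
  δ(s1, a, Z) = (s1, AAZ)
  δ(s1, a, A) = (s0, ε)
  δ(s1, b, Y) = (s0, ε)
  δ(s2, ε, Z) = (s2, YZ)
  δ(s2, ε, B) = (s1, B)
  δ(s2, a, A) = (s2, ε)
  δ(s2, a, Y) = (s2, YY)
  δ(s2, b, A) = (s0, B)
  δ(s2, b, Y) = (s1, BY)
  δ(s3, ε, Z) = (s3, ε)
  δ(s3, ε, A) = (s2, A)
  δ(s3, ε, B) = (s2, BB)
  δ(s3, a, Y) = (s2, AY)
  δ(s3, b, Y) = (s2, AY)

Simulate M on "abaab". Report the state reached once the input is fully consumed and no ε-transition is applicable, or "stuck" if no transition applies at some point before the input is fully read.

s1

(s0, abaab, Z)
  read a, top Z: go to s0, push Z → (s0, baab, Z)
  read b, top Z: go to s2, push AZ → (s2, aab, AZ)
  read a, top A: go to s2, push ε → (s2, ab, Z)
  ε-move, top Z: go to s2, push YZ → (s2, ab, YZ)
  read a, top Y: go to s2, push YY → (s2, b, YYZ)
  read b, top Y: go to s1, push BY → (s1, ε, BYYZ)
All input consumed; M is in state s1.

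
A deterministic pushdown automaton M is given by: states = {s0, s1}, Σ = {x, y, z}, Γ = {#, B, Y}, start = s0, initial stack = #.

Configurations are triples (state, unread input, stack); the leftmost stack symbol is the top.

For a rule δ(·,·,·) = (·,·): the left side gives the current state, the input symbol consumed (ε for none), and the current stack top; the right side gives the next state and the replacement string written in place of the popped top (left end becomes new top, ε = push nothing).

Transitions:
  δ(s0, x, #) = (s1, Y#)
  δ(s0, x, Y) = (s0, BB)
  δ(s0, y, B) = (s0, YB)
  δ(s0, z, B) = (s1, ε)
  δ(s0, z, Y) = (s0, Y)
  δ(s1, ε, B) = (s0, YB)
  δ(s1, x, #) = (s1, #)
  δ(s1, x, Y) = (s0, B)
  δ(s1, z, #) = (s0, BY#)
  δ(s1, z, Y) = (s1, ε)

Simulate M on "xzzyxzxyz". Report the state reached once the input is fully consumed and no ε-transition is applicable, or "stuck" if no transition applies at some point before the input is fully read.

(s0, xzzyxzxyz, #) ⊢ (s1, zzyxzxyz, Y#) ⊢ (s1, zyxzxyz, #) ⊢ (s0, yxzxyz, BY#) ⊢ (s0, xzxyz, YBY#) ⊢ (s0, zxyz, BBBY#) ⊢ (s1, xyz, BBY#) ⊢ (s0, xyz, YBBY#) ⊢ (s0, yz, BBBBY#) ⊢ (s0, z, YBBBBY#) ⊢ (s0, ε, YBBBBY#)
All input consumed; M is in state s0.

s0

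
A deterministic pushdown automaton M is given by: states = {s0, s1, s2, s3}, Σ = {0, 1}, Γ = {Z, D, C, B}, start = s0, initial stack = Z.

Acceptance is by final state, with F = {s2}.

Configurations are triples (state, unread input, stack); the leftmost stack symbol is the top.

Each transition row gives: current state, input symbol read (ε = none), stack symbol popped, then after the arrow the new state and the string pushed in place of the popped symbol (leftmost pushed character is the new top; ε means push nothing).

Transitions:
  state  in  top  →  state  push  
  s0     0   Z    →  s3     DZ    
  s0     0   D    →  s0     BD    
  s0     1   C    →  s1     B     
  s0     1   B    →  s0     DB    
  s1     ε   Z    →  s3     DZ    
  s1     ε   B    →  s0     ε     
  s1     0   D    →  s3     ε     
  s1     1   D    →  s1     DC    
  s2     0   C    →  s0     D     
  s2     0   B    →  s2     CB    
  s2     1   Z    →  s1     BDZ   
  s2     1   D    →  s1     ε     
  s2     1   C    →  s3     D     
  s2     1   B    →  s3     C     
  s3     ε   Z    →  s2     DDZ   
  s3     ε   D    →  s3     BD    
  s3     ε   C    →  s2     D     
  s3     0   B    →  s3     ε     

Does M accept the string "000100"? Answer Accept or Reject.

Reject

(s0, 000100, Z)
  read 0, top Z: go to s3, push DZ → (s3, 00100, DZ)
  ε-move, top D: go to s3, push BD → (s3, 00100, BDZ)
  read 0, top B: go to s3, push ε → (s3, 0100, DZ)
  ε-move, top D: go to s3, push BD → (s3, 0100, BDZ)
  read 0, top B: go to s3, push ε → (s3, 100, DZ)
  ε-move, top D: go to s3, push BD → (s3, 100, BDZ)
No transition applies at (s3, 100, BDZ); input not fully consumed.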